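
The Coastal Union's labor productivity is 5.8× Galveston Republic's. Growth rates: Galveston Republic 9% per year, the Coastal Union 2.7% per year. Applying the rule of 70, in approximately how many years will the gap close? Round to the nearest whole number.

The growth-rate gap is 9% − 2.7% = 6.3 percentage points.
So the ratio between them halves every 70/6.3 ≈ 11.11 years.
A 5.8× gap takes log₂(5.8) ≈ 2.54 halvings to close: 2.54 × 11.11 ≈ 28 years.

roughly 28 years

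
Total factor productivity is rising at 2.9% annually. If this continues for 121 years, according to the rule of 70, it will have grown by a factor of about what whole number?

70/2.9 ≈ 24.14 years per doubling.
121 years fits 5 doublings: 2^5 = 32.

around 32 times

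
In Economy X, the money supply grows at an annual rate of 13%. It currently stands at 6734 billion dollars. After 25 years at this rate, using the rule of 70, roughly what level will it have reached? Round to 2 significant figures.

approximately 170000 billion dollars

It doubles every 70/13 ≈ 5.38 years, so 25 years is 4.65 doublings.
2^4.65 ≈ 25.11; 6734 × 25.11 ≈ 170000 billion dollars.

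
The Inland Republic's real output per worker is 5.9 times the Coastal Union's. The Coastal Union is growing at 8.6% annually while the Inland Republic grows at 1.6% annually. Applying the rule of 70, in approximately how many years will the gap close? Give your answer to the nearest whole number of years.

What matters is the difference: 7 pp.
Rule of 70 on the gap: the ratio halves every 70/7 ≈ 10.00 years.
A 5.9 times gap takes log₂(5.9) ≈ 2.56 halvings to close: 2.56 × 10.00 ≈ 26 years.

≈ 26 years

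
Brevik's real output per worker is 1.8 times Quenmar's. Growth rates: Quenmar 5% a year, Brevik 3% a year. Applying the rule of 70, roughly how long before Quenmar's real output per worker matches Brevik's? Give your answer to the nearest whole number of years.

What matters is the difference: 2 pp.
Rule of 70 on the gap: the ratio halves every 70/2 ≈ 35.00 years.
A 1.8 times gap takes log₂(1.8) ≈ 0.85 halvings to close: 0.85 × 35.00 ≈ 30 years.

≈ 30 years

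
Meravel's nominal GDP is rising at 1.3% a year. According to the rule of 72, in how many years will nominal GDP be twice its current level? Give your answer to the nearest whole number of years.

55 years

At 1.3%, doubling takes about 72/1.3 = 55.38 years.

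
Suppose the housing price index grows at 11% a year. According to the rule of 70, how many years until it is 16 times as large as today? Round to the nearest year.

25 years

Doubling time ≈ 70/11 = 6.36 years.
16 = 2^4, so 4 doublings → 25 years.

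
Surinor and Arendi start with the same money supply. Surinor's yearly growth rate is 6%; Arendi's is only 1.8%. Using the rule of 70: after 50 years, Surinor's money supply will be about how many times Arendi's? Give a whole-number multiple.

8 times

Rate gap = 6% − 1.8% = 4.2 points.
The ratio doubles every 70/4.2 ≈ 16.67 years.
50/16.67 ≈ 3.00 doublings → ratio ≈ 2^3.00 ≈ 8.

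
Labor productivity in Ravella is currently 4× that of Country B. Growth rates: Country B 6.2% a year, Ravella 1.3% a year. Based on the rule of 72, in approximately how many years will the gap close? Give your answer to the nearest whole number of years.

The growth-rate gap is 6.2% − 1.3% = 4.9 percentage points.
So the ratio between them halves every 72/4.9 ≈ 14.69 years.
A 4× gap closes after 2 halvings: 2 × 14.69 ≈ 29 years.

roughly 29 years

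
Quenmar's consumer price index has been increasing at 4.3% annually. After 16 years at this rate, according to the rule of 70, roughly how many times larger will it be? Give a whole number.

approximately 2 times

At 4.3% one doubling takes ≈ 16.28 years; 16 years is 1 of them, so ×2.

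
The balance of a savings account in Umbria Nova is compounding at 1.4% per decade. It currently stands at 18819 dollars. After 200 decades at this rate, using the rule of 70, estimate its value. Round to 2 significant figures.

It doubles every 70/1.4 ≈ 50.00 decades, so 200 decades is 4.00 doublings.
2^4.00 ≈ 16.00; 18819 × 16.00 ≈ 300000 dollars.

about 300000 dollars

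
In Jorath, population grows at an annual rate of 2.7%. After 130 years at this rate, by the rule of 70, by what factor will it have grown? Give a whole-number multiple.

≈ 32 times

70/2.7 ≈ 25.93 years per doubling.
130 years fits 5 doublings: 2^5 = 32.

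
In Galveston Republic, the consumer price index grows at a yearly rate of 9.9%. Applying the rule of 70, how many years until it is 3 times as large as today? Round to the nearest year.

approximately 11 years

At 9.9% it doubles every 70/9.9 ≈ 7.07 years.
Reaching 3× takes log₂(3) ≈ 1.58 doublings.
1.58 × 7.07 ≈ 11 years.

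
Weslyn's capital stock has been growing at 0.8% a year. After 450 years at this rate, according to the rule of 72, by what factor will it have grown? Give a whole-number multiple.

72/0.8 ≈ 90.00 years per doubling.
450 years fits 5 doublings: 2^5 = 32.

about 32 times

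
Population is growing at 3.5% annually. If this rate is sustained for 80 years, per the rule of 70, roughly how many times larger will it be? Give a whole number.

At 3.5% one doubling takes ≈ 20.00 years; 80 years is 4 of them, so ×16.

≈ 16 times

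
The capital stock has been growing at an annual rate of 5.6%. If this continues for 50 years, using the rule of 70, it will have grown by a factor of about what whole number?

roughly 16 times

70/5.6 ≈ 12.50 years per doubling.
50 years fits 4 doublings: 2^4 = 16.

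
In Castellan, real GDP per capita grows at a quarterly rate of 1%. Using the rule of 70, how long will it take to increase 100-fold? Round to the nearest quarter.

≈ 465 quarters

Doubling time ≈ 70/1 = 70.00 quarters.
100× is log₂ 100 ≈ 6.64 doublings, so ≈ 6.64 × 70.00 = 465 quarters.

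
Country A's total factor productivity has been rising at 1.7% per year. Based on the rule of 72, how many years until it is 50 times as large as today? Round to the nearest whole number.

approximately 239 years

Doubling time ≈ 72/1.7 = 42.35 years.
Reaching 50× takes log₂(50) ≈ 5.64 doublings.
5.64 × 42.35 ≈ 239 years.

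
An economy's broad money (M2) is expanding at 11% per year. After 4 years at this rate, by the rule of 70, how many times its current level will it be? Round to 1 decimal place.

roughly 1.5 times

Doubling time ≈ 70/11 = 6.36 years.
4 years / 6.36 ≈ 0.63 doublings → factor 2^0.63 ≈ 1.5.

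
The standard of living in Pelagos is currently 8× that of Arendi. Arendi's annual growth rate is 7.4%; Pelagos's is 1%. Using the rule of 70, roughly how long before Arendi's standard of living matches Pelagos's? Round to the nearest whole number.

Arendi gains on Pelagos at 7.4% − 1% = 6.4 points a year.
At that relative rate the gap halves every 70/6.4 ≈ 10.94 years.
An 8× gap closes after 3 halvings: 3 × 10.94 ≈ 33 years.

≈ 33 years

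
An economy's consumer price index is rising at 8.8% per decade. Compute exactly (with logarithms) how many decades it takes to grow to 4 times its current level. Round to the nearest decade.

t = ln(4) / ln(1 + 0.088) = 1.3863 / 0.084341 ≈ 16.44.
≈ 16 decades.

16 decades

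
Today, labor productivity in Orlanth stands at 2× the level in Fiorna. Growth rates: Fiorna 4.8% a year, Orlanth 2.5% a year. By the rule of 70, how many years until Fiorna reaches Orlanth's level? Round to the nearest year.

The growth-rate gap is 4.8% − 2.5% = 2.3 percentage points.
So the ratio between them halves every 70/2.3 ≈ 30.43 years.
A 2× gap closes after 1 halving: 1 × 30.43 ≈ 30 years.

approximately 30 years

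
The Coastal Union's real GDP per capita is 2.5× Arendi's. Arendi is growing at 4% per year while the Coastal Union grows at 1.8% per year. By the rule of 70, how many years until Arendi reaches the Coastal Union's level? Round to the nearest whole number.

around 42 years

Arendi gains on the Coastal Union at 4% − 1.8% = 2.2 points a year.
At that relative rate the gap halves every 70/2.2 ≈ 31.82 years.
A 2.5× gap takes log₂(2.5) ≈ 1.32 halvings to close: 1.32 × 31.82 ≈ 42 years.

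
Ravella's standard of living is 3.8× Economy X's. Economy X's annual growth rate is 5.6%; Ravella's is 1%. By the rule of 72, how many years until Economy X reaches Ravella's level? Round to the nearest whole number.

The growth-rate gap is 5.6% − 1% = 4.6 percentage points.
So the ratio between them halves every 72/4.6 ≈ 15.65 years.
A 3.8× gap takes log₂(3.8) ≈ 1.93 halvings to close: 1.93 × 15.65 ≈ 30 years.

≈ 30 years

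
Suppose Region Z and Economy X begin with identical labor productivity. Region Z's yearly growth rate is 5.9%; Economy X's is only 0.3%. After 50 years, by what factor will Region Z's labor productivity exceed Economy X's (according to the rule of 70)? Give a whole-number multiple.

around 16 times

Region Z pulls ahead at 5.6 pp per year, so the ratio doubles every 70/5.6 ≈ 12.50 years.
In 50 years that's 4.00 doublings: 2^4.00 ≈ 16.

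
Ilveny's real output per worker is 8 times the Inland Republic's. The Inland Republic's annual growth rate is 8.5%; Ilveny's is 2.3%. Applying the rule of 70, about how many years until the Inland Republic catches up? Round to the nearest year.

the Inland Republic gains on Ilveny at 8.5% − 2.3% = 6.2 points a year.
At that relative rate the gap halves every 70/6.2 ≈ 11.29 years.
An 8 times gap closes after 3 halvings: 3 × 11.29 ≈ 34 years.

34 years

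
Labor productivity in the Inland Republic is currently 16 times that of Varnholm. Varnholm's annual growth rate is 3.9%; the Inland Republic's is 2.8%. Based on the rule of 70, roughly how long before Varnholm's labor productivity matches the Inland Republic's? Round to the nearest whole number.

Varnholm gains on the Inland Republic at 3.9% − 2.8% = 1.1 points a year.
At that relative rate the gap halves every 70/1.1 ≈ 63.64 years.
A 16 times gap closes after 4 halvings: 4 × 63.64 ≈ 255 years.

about 255 years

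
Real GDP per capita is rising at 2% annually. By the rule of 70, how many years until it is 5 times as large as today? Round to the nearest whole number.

At 2% it doubles every 70/2 ≈ 35.00 years.
Reaching 5× takes log₂(5) ≈ 2.32 doublings.
2.32 × 35.00 ≈ 81 years.

≈ 81 years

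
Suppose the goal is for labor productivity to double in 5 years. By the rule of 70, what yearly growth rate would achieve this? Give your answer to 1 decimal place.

70 / 5 ≈ 14.00, so about 14.0% per year.

14.0%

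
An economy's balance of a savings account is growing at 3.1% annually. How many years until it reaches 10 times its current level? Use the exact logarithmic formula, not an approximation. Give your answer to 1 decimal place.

75.4 years

t = ln(10) / ln(1 + 0.031) = 2.3026 / 0.030529 ≈ 75.42.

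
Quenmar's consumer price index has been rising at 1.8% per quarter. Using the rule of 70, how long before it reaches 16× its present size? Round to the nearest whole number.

around 156 quarters

At 1.8% it doubles every 70/1.8 ≈ 38.89 quarters.
Getting to 16× needs 4 doublings: 4 × 38.89 ≈ 156 quarters.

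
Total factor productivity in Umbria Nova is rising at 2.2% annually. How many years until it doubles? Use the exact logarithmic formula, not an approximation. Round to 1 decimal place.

t = ln(2) / ln(1 + 0.022) = 0.6931 / 0.021761 ≈ 31.85.

31.9 years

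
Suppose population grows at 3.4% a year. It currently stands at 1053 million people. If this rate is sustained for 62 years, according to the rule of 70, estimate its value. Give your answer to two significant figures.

≈ 8500 million people

Doubling time ≈ 70/3.4 = 20.59 years.
62 years is 62/20.59 ≈ 3.01 doublings, a factor of 2^3.01 ≈ 8.06.
1053 × 8.06 ≈ 8500 million people.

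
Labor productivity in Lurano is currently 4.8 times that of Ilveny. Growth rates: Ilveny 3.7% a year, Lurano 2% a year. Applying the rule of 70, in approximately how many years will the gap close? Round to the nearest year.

93 years

What matters is the difference: 1.7 pp.
Rule of 70 on the gap: the ratio halves every 70/1.7 ≈ 41.18 years.
A 4.8 times gap takes log₂(4.8) ≈ 2.26 halvings to close: 2.26 × 41.18 ≈ 93 years.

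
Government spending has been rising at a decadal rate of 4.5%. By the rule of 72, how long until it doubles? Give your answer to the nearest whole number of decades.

72/4.5 ≈ 16.00, so it doubles roughly every 16 decades.

about 16 decades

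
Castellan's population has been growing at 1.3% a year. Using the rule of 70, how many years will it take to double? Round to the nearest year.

Doubling time ≈ 70 / 1.3 = 53.85 years.

≈ 54 years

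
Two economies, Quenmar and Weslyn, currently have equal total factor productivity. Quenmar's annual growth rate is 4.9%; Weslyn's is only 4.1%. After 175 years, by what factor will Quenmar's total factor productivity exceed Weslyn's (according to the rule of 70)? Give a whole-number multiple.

4 times

Quenmar pulls ahead at 0.8 pp per year, so the ratio doubles every 70/0.8 ≈ 87.50 years.
In 175 years that's 2.00 doublings: 2^2.00 ≈ 4.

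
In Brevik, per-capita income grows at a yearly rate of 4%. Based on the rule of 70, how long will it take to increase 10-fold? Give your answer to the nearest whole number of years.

58 years

Doubling time ≈ 70/4 = 17.50 years.
10× is log₂ 10 ≈ 3.32 doublings, so ≈ 3.32 × 17.50 = 58 years.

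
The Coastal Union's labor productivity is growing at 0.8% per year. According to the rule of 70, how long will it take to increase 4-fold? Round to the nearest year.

about 175 years

Doubling time ≈ 70/0.8 = 87.50 years.
4 = 2^2, so 2 doublings → 175 years.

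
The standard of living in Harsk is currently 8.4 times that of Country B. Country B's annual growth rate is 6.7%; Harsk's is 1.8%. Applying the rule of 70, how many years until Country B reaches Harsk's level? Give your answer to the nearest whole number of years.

≈ 44 years

Country B gains on Harsk at 6.7% − 1.8% = 4.9 points a year.
At that relative rate the gap halves every 70/4.9 ≈ 14.29 years.
An 8.4 times gap takes log₂(8.4) ≈ 3.07 halvings to close: 3.07 × 14.29 ≈ 44 years.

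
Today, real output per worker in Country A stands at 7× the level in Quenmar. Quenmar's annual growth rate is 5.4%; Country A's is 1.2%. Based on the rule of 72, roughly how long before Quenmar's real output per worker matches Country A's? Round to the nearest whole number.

≈ 48 years

The growth-rate gap is 5.4% − 1.2% = 4.2 percentage points.
So the ratio between them halves every 72/4.2 ≈ 17.14 years.
A 7× gap takes log₂(7) ≈ 2.81 halvings to close: 2.81 × 17.14 ≈ 48 years.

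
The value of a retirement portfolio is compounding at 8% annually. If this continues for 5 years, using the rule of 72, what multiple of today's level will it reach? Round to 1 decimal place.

Doubling time ≈ 72/8 = 9.00 years.
5 years / 9.00 ≈ 0.56 doublings → factor 2^0.56 ≈ 1.5.

≈ 1.5 times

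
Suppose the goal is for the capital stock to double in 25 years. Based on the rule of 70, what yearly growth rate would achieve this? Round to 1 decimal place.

approximately 2.8%

70 / 25 ≈ 2.80, so about 2.8% per year.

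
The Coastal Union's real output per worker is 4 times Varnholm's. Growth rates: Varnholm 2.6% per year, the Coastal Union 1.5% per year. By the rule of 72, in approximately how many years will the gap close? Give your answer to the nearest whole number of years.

approximately 131 years

The growth-rate gap is 2.6% − 1.5% = 1.1 percentage points.
So the ratio between them halves every 72/1.1 ≈ 65.45 years.
A 4 times gap closes after 2 halvings: 2 × 65.45 ≈ 131 years.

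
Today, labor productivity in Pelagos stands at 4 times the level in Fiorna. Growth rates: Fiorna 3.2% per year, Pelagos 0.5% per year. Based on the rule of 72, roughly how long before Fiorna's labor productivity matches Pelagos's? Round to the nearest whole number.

about 53 years

The growth-rate gap is 3.2% − 0.5% = 2.7 percentage points.
So the ratio between them halves every 72/2.7 ≈ 26.67 years.
A 4 times gap closes after 2 halvings: 2 × 26.67 ≈ 53 years.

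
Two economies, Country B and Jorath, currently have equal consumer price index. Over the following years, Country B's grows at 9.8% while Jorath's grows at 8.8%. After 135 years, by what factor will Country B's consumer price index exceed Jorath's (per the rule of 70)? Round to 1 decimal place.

Country B pulls ahead at 1 pp per year, so the ratio doubles every 70/1 ≈ 70.00 years.
In 135 years that's 1.93 doublings: 2^1.93 ≈ 3.8.

≈ 3.8 times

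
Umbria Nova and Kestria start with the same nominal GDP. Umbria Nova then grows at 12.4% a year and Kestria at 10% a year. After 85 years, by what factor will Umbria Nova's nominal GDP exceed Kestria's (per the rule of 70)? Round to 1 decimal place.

roughly 7.5 times

Only the 2.4-point difference matters.
70/2.4 ≈ 29.17 years per doubling of the ratio; 85 years gives 2.91 doublings, so ≈ 7.5×.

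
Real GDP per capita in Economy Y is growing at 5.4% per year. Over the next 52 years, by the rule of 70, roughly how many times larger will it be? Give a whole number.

At 5.4% one doubling takes ≈ 12.96 years; 52 years is 4 of them, so ×16.

approximately 16 times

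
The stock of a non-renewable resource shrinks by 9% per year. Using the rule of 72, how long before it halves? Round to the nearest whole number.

around 8 years

Falling at 9%, it halves about every 72/9 = 8.00 years.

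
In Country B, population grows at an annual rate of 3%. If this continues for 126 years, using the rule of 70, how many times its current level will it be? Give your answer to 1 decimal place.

Doubles every ≈ 23.33 years (70/3).
126 years is 5.40 doublings; 2^5.40 ≈ 42.2×.

42.2 times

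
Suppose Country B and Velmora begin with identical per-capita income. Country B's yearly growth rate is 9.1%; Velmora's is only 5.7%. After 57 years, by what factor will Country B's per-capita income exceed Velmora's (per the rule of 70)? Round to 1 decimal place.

Rate gap = 9.1% − 5.7% = 3.4 points.
The ratio doubles every 70/3.4 ≈ 20.59 years.
57/20.59 ≈ 2.77 doublings → ratio ≈ 2^2.77 ≈ 6.8.

≈ 6.8 times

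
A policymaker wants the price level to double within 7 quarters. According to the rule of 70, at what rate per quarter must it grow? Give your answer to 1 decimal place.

70 / 7 ≈ 10.00, so about 10.0% per quarter.

10.0%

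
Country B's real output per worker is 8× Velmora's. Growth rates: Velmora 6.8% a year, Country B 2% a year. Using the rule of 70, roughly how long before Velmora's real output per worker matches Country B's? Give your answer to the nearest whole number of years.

approximately 44 years

The growth-rate gap is 6.8% − 2% = 4.8 percentage points.
So the ratio between them halves every 70/4.8 ≈ 14.58 years.
An 8× gap closes after 3 halvings: 3 × 14.58 ≈ 44 years.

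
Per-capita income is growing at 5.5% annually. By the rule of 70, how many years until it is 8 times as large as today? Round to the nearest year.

roughly 38 years

Doubling time ≈ 70/5.5 = 12.73 years.
Getting to 8× needs 3 doublings: 3 × 12.73 ≈ 38 years.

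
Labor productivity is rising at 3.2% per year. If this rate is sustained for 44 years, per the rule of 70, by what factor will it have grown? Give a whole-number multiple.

Doubling time ≈ 70/3.2 = 21.88 years.
44/21.88 ≈ 2 doublings, so about 2^2 = 4×.

4 times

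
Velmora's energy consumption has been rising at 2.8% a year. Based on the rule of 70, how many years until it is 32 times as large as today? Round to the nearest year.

around 125 years

One doubling takes 70/2.8 = 25.00 years.
32× is 5 doublings, so 5 × 25.00 ≈ 125 years.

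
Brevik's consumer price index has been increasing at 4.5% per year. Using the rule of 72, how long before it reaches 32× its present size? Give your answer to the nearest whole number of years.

≈ 80 years

Doubling time ≈ 72/4.5 = 16.00 years.
32× is 5 doublings, so 5 × 16.00 ≈ 80 years.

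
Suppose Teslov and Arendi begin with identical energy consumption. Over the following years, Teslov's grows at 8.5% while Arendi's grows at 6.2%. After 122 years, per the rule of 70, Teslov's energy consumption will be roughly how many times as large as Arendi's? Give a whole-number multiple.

around 16 times

Teslov pulls ahead at 2.3 pp per year, so the ratio doubles every 70/2.3 ≈ 30.43 years.
In 122 years that's 4.01 doublings: 2^4.01 ≈ 16.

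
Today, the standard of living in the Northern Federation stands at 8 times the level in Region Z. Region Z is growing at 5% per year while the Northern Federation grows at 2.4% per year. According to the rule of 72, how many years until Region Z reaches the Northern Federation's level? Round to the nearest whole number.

approximately 83 years

What matters is the difference: 2.6 pp.
Rule of 72 on the gap: the ratio halves every 72/2.6 ≈ 27.69 years.
An 8 times gap closes after 3 halvings: 3 × 27.69 ≈ 83 years.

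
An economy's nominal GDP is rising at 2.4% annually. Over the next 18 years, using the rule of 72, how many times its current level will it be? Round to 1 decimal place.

Doubles every ≈ 30.00 years (72/2.4).
18 years is 0.60 doublings; 2^0.60 ≈ 1.5×.

around 1.5 times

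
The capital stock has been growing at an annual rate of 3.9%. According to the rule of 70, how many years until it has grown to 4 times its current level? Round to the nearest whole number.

Doubling time ≈ 70/3.9 = 17.95 years.
4 = 2^2, so 2 doublings → 36 years.

roughly 36 years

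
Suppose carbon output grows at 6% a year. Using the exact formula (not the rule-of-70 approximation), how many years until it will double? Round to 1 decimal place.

t = ln(2) / ln(1 + 0.06) = 0.6931 / 0.058269 ≈ 11.89.

11.9 years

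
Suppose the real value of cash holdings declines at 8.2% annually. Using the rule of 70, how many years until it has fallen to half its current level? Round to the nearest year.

Halving time ≈ 70 / 8.2 = 8.54 → 9 years.

around 9 years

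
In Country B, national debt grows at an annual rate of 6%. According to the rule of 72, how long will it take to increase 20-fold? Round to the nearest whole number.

Doubling time ≈ 72/6 = 12.00 years.
Reaching 20× takes log₂(20) ≈ 4.32 doublings.
4.32 × 12.00 ≈ 52 years.

≈ 52 years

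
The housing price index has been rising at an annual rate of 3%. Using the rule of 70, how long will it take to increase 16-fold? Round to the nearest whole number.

Doubling time ≈ 70/3 = 23.33 years.
Getting to 16× needs 4 doublings: 4 × 23.33 ≈ 93 years.

≈ 93 years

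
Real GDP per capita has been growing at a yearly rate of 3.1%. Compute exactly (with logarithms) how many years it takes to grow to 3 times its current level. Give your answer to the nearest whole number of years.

36 years

t = ln(3) / ln(1 + 0.031) = 1.0986 / 0.030529 ≈ 35.99.
≈ 36 years.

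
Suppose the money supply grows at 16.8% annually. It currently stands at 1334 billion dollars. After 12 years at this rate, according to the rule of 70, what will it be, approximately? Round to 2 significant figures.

approximately 9800 billion dollars

It doubles every 70/16.8 ≈ 4.17 years, so 12 years is 2.88 doublings.
2^2.88 ≈ 7.36; 1334 × 7.36 ≈ 9800 billion dollars.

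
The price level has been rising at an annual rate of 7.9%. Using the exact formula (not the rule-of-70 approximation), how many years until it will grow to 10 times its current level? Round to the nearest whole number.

t = ln(10) / ln(1 + 0.079) = 2.3026 / 0.076035 ≈ 30.28.
≈ 30 years.

30 years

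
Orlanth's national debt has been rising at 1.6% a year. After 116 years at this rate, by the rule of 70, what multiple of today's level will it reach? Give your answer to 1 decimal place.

Doubling time ≈ 70/1.6 = 43.75 years.
116 years / 43.75 ≈ 2.65 doublings → factor 2^2.65 ≈ 6.3.

approximately 6.3 times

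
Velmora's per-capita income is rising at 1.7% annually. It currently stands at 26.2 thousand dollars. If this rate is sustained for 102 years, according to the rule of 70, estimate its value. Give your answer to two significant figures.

≈ 150 thousand dollars

It doubles every 70/1.7 ≈ 41.18 years, so 102 years is 2.48 doublings.
2^2.48 ≈ 5.58; 26.2 × 5.58 ≈ 150 thousand dollars.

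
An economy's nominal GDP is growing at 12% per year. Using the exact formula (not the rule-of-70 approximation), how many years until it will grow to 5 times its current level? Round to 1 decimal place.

14.2 years

t = ln(5) / ln(1 + 0.12) = 1.6094 / 0.113329 ≈ 14.20.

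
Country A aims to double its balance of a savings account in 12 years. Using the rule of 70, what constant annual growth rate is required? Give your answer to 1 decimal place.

70 / 12 ≈ 5.83, so about 5.8% a year.

5.8%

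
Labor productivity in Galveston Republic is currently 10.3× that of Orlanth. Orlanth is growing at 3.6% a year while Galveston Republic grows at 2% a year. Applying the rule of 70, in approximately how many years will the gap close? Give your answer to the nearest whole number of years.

around 147 years

What matters is the difference: 1.6 pp.
Rule of 70 on the gap: the ratio halves every 70/1.6 ≈ 43.75 years.
A 10.3× gap takes log₂(10.3) ≈ 3.36 halvings to close: 3.36 × 43.75 ≈ 147 years.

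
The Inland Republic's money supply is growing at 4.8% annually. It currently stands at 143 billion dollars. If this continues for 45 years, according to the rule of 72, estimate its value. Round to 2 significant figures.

roughly 1100 billion dollars

Doubling time ≈ 72/4.8 = 15.00 years.
45 years is 45/15.00 ≈ 3.00 doublings, a factor of 2^3.00 ≈ 8.00.
143 × 8.00 ≈ 1100 billion dollars.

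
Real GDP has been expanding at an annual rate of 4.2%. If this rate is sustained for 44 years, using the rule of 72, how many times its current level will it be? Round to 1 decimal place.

around 5.9 times

Doubling time ≈ 72/4.2 = 17.14 years.
44 years / 17.14 ≈ 2.57 doublings → factor 2^2.57 ≈ 5.9.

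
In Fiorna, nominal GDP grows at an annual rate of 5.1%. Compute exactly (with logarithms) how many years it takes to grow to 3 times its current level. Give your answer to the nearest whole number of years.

22 years

t = ln(3) / ln(1 + 0.051) = 1.0986 / 0.049742 ≈ 22.09.
≈ 22 years.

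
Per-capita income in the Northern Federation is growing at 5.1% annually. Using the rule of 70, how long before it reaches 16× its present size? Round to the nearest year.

around 55 years

One doubling takes 70/5.1 = 13.73 years.
16× is 4 doublings, so 4 × 13.73 ≈ 55 years.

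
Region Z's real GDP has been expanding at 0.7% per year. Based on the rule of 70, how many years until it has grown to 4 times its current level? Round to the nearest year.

about 200 years

At 0.7% it doubles every 70/0.7 ≈ 100.00 years.
4 = 2^2, so 2 doublings → 200 years.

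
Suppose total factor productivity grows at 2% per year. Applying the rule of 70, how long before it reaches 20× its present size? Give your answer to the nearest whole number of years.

At 2% it doubles every 70/2 ≈ 35.00 years.
Reaching 20× takes log₂(20) ≈ 4.32 doublings.
4.32 × 35.00 ≈ 151 years.

≈ 151 years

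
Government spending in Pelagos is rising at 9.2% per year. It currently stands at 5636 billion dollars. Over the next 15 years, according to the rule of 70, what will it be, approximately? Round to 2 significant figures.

It doubles every 70/9.2 ≈ 7.61 years, so 15 years is 1.97 doublings.
2^1.97 ≈ 3.92; 5636 × 3.92 ≈ 22000 billion dollars.

about 22000 billion dollars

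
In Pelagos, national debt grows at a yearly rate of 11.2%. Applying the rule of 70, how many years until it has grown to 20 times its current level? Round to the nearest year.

Doubling time ≈ 70/11.2 = 6.25 years.
20× is log₂ 20 ≈ 4.32 doublings, so ≈ 4.32 × 6.25 = 27 years.

about 27 years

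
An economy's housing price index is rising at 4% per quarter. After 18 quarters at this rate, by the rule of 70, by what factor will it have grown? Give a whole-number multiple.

70/4 ≈ 17.50 quarters per doubling.
18 quarters fits 1 doubling: 2^1 = 2.

approximately 2 times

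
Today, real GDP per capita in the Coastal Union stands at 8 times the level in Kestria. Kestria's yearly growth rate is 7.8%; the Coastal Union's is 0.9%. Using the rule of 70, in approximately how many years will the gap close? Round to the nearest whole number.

about 30 years

Kestria gains on the Coastal Union at 7.8% − 0.9% = 6.9 points a year.
At that relative rate the gap halves every 70/6.9 ≈ 10.14 years.
An 8 times gap closes after 3 halvings: 3 × 10.14 ≈ 30 years.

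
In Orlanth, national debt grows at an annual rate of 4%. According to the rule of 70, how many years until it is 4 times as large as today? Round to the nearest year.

Doubling time ≈ 70/4 = 17.50 years.
4 = 2^2, so 2 doublings → 35 years.

approximately 35 years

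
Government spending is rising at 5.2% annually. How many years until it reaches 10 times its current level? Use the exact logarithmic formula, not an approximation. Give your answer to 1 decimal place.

t = ln(10) / ln(1 + 0.052) = 2.3026 / 0.050693 ≈ 45.42.

45.4 years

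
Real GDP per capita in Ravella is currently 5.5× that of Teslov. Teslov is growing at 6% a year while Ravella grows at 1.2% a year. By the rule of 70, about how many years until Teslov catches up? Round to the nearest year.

about 36 years

The growth-rate gap is 6% − 1.2% = 4.8 percentage points.
So the ratio between them halves every 70/4.8 ≈ 14.58 years.
A 5.5× gap takes log₂(5.5) ≈ 2.46 halvings to close: 2.46 × 14.58 ≈ 36 years.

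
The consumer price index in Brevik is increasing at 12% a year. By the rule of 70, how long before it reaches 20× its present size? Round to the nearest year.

At 12% it doubles every 70/12 ≈ 5.83 years.
20× is log₂ 20 ≈ 4.32 doublings, so ≈ 4.32 × 5.83 = 25 years.

approximately 25 years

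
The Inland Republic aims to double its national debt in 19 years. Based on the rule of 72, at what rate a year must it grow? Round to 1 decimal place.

3.8% a year

72 / 19 ≈ 3.79, so about 3.8% a year.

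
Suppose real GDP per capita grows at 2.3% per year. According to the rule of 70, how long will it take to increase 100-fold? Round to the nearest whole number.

One doubling takes 70/2.3 = 30.43 years.
100× is log₂ 100 ≈ 6.64 doublings, so ≈ 6.64 × 30.43 = 202 years.

202 years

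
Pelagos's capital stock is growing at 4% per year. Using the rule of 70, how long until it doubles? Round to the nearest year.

Doubling time ≈ 70 / 4 = 17.50 years.

about 18 years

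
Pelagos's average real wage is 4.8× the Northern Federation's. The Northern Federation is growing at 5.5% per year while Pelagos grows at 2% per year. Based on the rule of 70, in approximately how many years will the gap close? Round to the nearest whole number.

The growth-rate gap is 5.5% − 2% = 3.5 percentage points.
So the ratio between them halves every 70/3.5 ≈ 20.00 years.
A 4.8× gap takes log₂(4.8) ≈ 2.26 halvings to close: 2.26 × 20.00 ≈ 45 years.

roughly 45 years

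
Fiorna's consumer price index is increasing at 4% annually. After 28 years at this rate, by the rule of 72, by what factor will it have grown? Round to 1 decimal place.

about 2.9 times

Doubles every ≈ 18.00 years (72/4).
28 years is 1.56 doublings; 2^1.56 ≈ 2.9×.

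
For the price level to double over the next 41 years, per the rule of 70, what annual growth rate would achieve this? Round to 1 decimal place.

70 / 41 ≈ 1.71, so about 1.7% annually.

1.7% annually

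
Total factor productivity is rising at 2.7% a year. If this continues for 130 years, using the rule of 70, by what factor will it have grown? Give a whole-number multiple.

At 2.7% one doubling takes ≈ 25.93 years; 130 years is 5 of them, so ×32.

around 32 times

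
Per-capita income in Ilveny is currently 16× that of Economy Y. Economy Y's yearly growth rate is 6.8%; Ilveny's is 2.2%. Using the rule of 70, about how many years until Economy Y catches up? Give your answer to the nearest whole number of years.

approximately 61 years

The growth-rate gap is 6.8% − 2.2% = 4.6 percentage points.
So the ratio between them halves every 70/4.6 ≈ 15.22 years.
A 16× gap closes after 4 halvings: 4 × 15.22 ≈ 61 years.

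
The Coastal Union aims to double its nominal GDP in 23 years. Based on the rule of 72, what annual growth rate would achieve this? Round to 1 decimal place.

72 / 23 ≈ 3.13, so about 3.1% annually.

approximately 3.1% annually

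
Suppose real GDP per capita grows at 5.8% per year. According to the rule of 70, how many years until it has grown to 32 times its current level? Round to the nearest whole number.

Doubling time ≈ 70/5.8 = 12.07 years.
32× is 5 doublings, so 5 × 12.07 ≈ 60 years.

approximately 60 years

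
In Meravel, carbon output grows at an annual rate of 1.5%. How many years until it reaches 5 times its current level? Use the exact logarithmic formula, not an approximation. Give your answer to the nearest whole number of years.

108 years

t = ln(5) / ln(1 + 0.015) = 1.6094 / 0.014889 ≈ 108.09.
≈ 108 years.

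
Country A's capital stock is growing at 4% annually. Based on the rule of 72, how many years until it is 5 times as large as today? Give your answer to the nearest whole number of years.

about 42 years

One doubling takes 72/4 = 18.00 years.
5× is log₂ 5 ≈ 2.32 doublings, so ≈ 2.32 × 18.00 = 42 years.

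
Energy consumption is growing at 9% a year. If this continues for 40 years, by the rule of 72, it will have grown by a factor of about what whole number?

around 32 times

At 9% one doubling takes ≈ 8.00 years; 40 years is 5 of them, so ×32.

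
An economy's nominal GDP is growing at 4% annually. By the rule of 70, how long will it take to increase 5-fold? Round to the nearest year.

One doubling takes 70/4 = 17.50 years.
5× is log₂ 5 ≈ 2.32 doublings, so ≈ 2.32 × 17.50 = 41 years.

approximately 41 years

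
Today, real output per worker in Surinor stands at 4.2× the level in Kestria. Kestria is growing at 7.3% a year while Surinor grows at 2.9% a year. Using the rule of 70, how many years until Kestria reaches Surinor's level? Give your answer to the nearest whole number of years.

Kestria gains on Surinor at 7.3% − 2.9% = 4.4 points a year.
At that relative rate the gap halves every 70/4.4 ≈ 15.91 years.
A 4.2× gap takes log₂(4.2) ≈ 2.07 halvings to close: 2.07 × 15.91 ≈ 33 years.

≈ 33 years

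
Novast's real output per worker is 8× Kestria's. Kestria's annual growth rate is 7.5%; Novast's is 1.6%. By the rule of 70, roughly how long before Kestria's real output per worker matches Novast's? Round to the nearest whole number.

36 years

What matters is the difference: 5.9 pp.
Rule of 70 on the gap: the ratio halves every 70/5.9 ≈ 11.86 years.
An 8× gap closes after 3 halvings: 3 × 11.86 ≈ 36 years.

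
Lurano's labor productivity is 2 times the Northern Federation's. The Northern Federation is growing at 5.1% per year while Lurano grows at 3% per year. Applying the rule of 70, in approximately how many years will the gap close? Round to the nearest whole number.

around 33 years

What matters is the difference: 2.1 pp.
Rule of 70 on the gap: the ratio halves every 70/2.1 ≈ 33.33 years.
A 2 times gap closes after 1 halving: 1 × 33.33 ≈ 33 years.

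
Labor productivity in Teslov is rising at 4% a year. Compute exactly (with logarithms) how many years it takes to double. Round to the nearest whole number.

t = ln(2) / ln(1 + 0.04) = 0.6931 / 0.039221 ≈ 17.67.
≈ 18 years.

18 years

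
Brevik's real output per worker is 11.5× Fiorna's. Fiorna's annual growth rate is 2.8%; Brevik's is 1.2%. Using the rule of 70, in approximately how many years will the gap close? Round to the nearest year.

Fiorna gains on Brevik at 2.8% − 1.2% = 1.6 points a year.
At that relative rate the gap halves every 70/1.6 ≈ 43.75 years.
An 11.5× gap takes log₂(11.5) ≈ 3.52 halvings to close: 3.52 × 43.75 ≈ 154 years.

around 154 years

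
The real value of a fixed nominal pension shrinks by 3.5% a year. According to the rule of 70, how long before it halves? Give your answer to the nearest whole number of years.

The rule works in reverse for decay: 70/3.5 ≈ 20.00 years to halve.

≈ 20 years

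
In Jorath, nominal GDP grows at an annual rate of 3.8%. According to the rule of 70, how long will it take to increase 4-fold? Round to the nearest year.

At 3.8% it doubles every 70/3.8 ≈ 18.42 years.
4 = 2^2, so 2 doublings → 37 years.

roughly 37 years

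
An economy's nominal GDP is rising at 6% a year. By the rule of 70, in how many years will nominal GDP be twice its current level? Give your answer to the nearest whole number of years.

70/6 ≈ 11.67, so it doubles roughly every 12 years.

about 12 years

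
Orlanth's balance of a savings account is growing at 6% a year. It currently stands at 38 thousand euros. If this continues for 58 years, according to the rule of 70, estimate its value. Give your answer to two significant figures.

It doubles every 70/6 ≈ 11.67 years, so 58 years is 4.97 doublings.
2^4.97 ≈ 31.34; 38 × 31.34 ≈ 1200 thousand euros.

about 1200 thousand euros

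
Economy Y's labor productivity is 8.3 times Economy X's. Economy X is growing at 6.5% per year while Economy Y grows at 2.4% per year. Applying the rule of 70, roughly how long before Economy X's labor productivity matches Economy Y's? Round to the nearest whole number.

52 years

The growth-rate gap is 6.5% − 2.4% = 4.1 percentage points.
So the ratio between them halves every 70/4.1 ≈ 17.07 years.
An 8.3 times gap takes log₂(8.3) ≈ 3.05 halvings to close: 3.05 × 17.07 ≈ 52 years.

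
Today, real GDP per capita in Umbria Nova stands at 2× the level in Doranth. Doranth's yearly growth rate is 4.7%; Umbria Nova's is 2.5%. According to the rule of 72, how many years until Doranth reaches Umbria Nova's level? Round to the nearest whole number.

What matters is the difference: 2.2 pp.
Rule of 72 on the gap: the ratio halves every 72/2.2 ≈ 32.73 years.
A 2× gap closes after 1 halving: 1 × 32.73 ≈ 33 years.

33 years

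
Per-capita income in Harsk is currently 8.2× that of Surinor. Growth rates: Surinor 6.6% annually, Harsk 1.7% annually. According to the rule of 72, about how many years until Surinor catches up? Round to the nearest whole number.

roughly 45 years

What matters is the difference: 4.9 pp.
Rule of 72 on the gap: the ratio halves every 72/4.9 ≈ 14.69 years.
An 8.2× gap takes log₂(8.2) ≈ 3.04 halvings to close: 3.04 × 14.69 ≈ 45 years.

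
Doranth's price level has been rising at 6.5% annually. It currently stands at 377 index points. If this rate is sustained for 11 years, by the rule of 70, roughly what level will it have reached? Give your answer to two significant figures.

approximately 770 index points

Doubling time ≈ 70/6.5 = 10.77 years.
11 years is 11/10.77 ≈ 1.02 doublings, a factor of 2^1.02 ≈ 2.03.
377 × 2.03 ≈ 770 index points.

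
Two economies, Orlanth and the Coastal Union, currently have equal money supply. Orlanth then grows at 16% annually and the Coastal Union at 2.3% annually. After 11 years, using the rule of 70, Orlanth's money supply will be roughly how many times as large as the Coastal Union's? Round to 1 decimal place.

Rate gap = 16% − 2.3% = 13.7 points.
The ratio doubles every 70/13.7 ≈ 5.11 years.
11/5.11 ≈ 2.15 doublings → ratio ≈ 2^2.15 ≈ 4.4.

around 4.4 times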